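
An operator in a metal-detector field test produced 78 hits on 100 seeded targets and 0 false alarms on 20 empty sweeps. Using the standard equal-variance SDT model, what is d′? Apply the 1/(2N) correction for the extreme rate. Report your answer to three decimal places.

The false-alarm rate is 0/20 = 0, so apply the 1/(2N) correction: FA → 1/(2·20) = 0.02500.
z(H) = z(0.78000) = 0.7722
z(FA) = z(0.02500) = -1.9600
d' = 0.7722 − (-1.9600) = 2.7322

d′ = 2.732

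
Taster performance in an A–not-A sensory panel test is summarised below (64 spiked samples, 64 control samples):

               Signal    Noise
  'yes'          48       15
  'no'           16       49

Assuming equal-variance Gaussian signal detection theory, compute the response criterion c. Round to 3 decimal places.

H = 48/64 = 0.7500
FA = 15/64 = 0.2344
z(H) = 0.6745
z(FA) = -0.7244
c = −½·[z(H) + z(FA)] = −0.5 × (0.6745 + (-0.7244)) = 0.02495

c = 0.025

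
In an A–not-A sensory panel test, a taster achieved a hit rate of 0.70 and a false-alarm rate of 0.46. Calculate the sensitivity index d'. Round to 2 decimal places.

Φ⁻¹(0.70) = 0.5244, Φ⁻¹(0.46) = -0.1004
d' = z(H) − z(FA) = 0.5244 − (-0.1004) = 0.6248

d' = 0.62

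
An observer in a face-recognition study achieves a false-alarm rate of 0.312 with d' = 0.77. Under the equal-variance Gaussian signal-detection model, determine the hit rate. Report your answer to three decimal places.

hit rate = 0.610

z(false-alarm rate) = z(0.312) = -0.4902
z(H) = z(FA) + d' = -0.4902 + 0.77 = 0.2798
hit rate = Φ(0.2798) = 0.6102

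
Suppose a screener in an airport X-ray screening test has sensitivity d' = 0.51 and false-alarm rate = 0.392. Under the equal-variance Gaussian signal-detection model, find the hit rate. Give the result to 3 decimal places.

hit rate = 0.593

z(false-alarm rate) = z(0.392) = -0.2741
z(H) = z(FA) + d' = -0.2741 + 0.51 = 0.2359
hit rate = Φ(0.2359) = 0.5932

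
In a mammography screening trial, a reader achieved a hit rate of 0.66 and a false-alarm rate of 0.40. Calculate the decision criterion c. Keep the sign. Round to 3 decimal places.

Φ⁻¹(H) = 0.4125
Φ⁻¹(FA) = -0.2533
c = −½·[z(H) + z(FA)] = −0.5 × (0.4125 + (-0.2533)) = -0.0796
c < 0: the reader has a liberal response bias.

c = -0.080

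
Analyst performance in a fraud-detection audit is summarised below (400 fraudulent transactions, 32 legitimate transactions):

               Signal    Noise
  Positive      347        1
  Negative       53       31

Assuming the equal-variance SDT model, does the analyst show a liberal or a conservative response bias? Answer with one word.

conservative

z(H) = 1.115, z(FA) = -1.863
c = −½·(z(H) + z(FA)) = 0.374
c > 0 → conservative criterion (biased toward responding “no”).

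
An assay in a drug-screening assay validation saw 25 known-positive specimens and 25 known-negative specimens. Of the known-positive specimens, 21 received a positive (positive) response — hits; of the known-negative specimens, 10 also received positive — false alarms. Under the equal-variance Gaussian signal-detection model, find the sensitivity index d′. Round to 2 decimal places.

H = 21/25 = 0.8400
FA = 10/25 = 0.4000
z(H) = z(0.8400) = 0.994
z(FA) = z(0.4000) = -0.253
d' = z(H) − z(FA) = 0.994 − (-0.253) = 1.247

d′ = 1.25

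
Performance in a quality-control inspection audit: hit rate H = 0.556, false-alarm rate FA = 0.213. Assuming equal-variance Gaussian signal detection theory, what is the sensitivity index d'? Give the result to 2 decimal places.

d' = 0.94

z(0.556) = 0.141, z(0.213) = -0.796
d' = z(H) − z(FA) = 0.141 − (-0.796) = 0.937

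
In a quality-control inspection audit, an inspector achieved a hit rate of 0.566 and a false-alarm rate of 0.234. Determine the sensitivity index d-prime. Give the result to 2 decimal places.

d-prime = 0.89

z(0.566) = 0.1662, z(0.234) = -0.7257
d' = z(H) − z(FA) = 0.1662 − (-0.7257) = 0.8919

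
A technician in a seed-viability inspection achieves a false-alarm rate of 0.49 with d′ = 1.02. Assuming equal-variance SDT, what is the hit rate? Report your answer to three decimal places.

hit rate = 0.840

z(false-alarm rate) = z(0.49) = -0.0251
z(H) = z(FA) + d' = -0.0251 + 1.02 = 0.9949
hit rate = Φ(0.9949) = 0.8401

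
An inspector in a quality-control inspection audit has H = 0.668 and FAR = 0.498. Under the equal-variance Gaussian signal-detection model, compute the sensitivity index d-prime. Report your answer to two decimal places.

Φ⁻¹(H) = 0.4344
Φ⁻¹(FA) = -0.0050
d' = z(H) − z(FA) = 0.4344 − (-0.0050) = 0.4394

d-prime = 0.44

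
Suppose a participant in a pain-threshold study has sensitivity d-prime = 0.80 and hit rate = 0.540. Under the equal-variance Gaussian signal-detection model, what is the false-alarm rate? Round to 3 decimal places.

false-alarm rate = 0.242

z(hit rate) = z(0.540) = 0.1004
z(FA) = z(H) − d' = 0.1004 − 0.80 = -0.6996
false-alarm rate = Φ(-0.6996) = 0.2421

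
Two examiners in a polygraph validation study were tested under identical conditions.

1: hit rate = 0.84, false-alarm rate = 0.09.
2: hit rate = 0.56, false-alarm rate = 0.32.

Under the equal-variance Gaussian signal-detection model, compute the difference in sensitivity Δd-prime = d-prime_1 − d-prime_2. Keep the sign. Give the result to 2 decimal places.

Δd-prime = 1.72

1: z(0.84) = 0.994, z(0.09) = -1.341, d' = 2.335
2: z(0.56) = 0.151, z(0.32) = -0.468, d' = 0.619
Δd' = d'_1 − d'_2 = 2.335 − 0.619 = 1.716
1 has the higher sensitivity.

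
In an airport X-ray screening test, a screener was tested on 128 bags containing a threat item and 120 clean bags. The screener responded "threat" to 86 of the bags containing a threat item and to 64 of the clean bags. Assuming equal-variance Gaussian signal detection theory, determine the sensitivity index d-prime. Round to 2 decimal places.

H = 86/128 = 0.6719
FA = 64/120 = 0.5333
z(0.6719) = 0.445, z(0.5333) = 0.084
d' = z(H) − z(FA) = 0.445 − 0.084 = 0.361

d-prime = 0.36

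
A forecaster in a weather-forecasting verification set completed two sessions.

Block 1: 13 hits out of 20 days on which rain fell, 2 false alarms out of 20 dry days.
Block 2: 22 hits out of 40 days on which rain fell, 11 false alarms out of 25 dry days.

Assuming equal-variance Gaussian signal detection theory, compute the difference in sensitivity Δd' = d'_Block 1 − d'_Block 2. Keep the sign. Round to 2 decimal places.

Block 1: z(0.6500) = 0.385, z(0.1000) = -1.282, d' = 1.667
Block 2: z(0.5500) = 0.126, z(0.4400) = -0.151, d' = 0.277
Δd' = d'_Block 1 − d'_Block 2 = 1.667 − 0.277 = 1.390
Block 1 has the higher sensitivity.

Δd' = 1.39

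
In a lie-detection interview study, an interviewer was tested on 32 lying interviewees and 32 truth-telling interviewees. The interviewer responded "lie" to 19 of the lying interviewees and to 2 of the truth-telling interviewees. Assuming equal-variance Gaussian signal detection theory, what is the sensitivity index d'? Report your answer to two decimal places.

d' = 1.77

H = 19/32 = 0.5938
FA = 2/32 = 0.0625
Φ⁻¹(0.5938) = 0.237, Φ⁻¹(0.0625) = -1.534
d' = z(H) − z(FA) = 0.237 − (-1.534) = 1.771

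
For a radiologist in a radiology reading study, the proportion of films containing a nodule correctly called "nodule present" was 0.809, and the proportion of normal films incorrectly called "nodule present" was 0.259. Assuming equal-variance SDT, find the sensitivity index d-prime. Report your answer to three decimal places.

z(H) = z(0.809) = 0.8742
z(FA) = z(0.259) = -0.6464
d' = z(H) − z(FA) = 0.8742 − (-0.6464) = 1.5206

d-prime = 1.521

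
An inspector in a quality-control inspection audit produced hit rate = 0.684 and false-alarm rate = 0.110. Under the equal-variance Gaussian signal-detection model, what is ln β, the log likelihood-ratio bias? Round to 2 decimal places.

Φ⁻¹(0.684) = 0.479, Φ⁻¹(0.110) = -1.227
ln β = −½·[z(H)² − z(FA)²] = −0.5 × (0.229 − 1.506) = 0.6385

ln β = 0.64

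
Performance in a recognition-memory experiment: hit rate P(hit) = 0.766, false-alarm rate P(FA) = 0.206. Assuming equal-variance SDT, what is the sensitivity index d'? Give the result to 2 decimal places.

d' = 1.55

z(H) = z(0.766) = 0.7257
z(FA) = z(0.206) = -0.8204
d' = z(H) − z(FA) = 0.7257 − (-0.8204) = 1.5461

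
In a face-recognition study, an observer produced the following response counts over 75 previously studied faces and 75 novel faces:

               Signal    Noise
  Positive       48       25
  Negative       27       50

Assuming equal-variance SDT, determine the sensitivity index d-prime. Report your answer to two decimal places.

d-prime = 0.79

H = 48/75 = 0.6400
FA = 25/75 = 0.3333
z(0.6400) = 0.3585, z(0.3333) = -0.4308
d' = z(H) − z(FA) = 0.3585 − (-0.4308) = 0.7893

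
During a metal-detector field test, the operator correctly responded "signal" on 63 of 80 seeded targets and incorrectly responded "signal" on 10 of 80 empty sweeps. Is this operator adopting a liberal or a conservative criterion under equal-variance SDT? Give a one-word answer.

conservative

z(H) = 0.798, z(FA) = -1.150
c = −½·(z(H) + z(FA)) = 0.176
c > 0 → conservative criterion (biased toward responding “no”).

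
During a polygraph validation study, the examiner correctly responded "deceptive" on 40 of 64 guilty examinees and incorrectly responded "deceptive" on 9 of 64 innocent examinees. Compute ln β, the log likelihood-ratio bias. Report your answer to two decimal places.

H = 40/64 = 0.6250
FA = 9/64 = 0.1406
z(H) = z(0.6250) = 0.319
z(FA) = z(0.1406) = -1.078
ln β = −½·[z(H)² − z(FA)²] = −0.5 × (0.102 − 1.162) = 0.530

ln β = 0.53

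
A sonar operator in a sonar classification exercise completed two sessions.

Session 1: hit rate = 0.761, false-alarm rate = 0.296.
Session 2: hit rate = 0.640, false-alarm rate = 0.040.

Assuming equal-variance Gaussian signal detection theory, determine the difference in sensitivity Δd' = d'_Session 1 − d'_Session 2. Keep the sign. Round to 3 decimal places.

Δd' = -0.864

Session 1: z(0.761) = 0.7095, z(0.296) = -0.5359, d' = 1.2454
Session 2: z(0.640) = 0.3585, z(0.040) = -1.7507, d' = 2.1092
Δd' = d'_Session 1 − d'_Session 2 = 1.2454 − 2.1092 = -0.8638
Session 2 has the higher sensitivity.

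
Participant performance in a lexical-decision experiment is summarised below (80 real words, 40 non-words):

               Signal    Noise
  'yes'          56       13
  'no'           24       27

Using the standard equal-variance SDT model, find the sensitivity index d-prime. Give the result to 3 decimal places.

H = 56/80 = 0.7000
FA = 13/40 = 0.3250
Φ⁻¹(H) = 0.5244
Φ⁻¹(FA) = -0.4538
d' = z(H) − z(FA) = 0.5244 − (-0.4538) = 0.9782

d-prime = 0.978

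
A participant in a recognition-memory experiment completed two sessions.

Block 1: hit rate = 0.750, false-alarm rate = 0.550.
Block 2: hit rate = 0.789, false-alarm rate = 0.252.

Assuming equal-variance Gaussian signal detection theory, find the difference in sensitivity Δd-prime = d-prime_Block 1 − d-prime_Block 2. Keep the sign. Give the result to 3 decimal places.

Δd-prime = -0.922

Block 1: z(0.750) = 0.6745, z(0.550) = 0.1257, d' = 0.5488
Block 2: z(0.789) = 0.8030, z(0.252) = -0.6682, d' = 1.4712
Δd' = d'_Block 1 − d'_Block 2 = 0.5488 − 1.4712 = -0.9224
Block 2 has the higher sensitivity.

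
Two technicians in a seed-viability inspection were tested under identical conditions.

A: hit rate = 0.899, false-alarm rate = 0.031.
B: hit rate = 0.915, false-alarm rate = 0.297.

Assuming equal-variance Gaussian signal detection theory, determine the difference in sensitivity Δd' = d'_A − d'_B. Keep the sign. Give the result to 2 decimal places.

A: z(0.899) = 1.276, z(0.031) = -1.866, d' = 3.142
B: z(0.915) = 1.372, z(0.297) = -0.533, d' = 1.905
Δd' = d'_A − d'_B = 3.142 − 1.905 = 1.237
A has the higher sensitivity.

Δd' = 1.24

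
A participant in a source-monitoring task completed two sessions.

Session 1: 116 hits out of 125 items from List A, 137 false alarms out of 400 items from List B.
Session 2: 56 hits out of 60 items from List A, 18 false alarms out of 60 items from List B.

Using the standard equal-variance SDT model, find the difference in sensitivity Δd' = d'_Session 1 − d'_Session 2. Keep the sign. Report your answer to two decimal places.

Session 1: z(0.9280) = 1.461, z(0.3425) = -0.406, d' = 1.867
Session 2: z(0.9333) = 1.501, z(0.3000) = -0.524, d' = 2.025
Δd' = d'_Session 1 − d'_Session 2 = 1.867 − 2.025 = -0.158
Session 2 has the higher sensitivity.

Δd' = -0.16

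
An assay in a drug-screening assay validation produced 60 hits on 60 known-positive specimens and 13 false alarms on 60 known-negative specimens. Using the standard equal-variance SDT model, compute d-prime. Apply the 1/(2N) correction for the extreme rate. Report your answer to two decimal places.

The hit rate is 60/60 = 1, so apply the 1/(2N) correction: H → 1 − 1/(2·60) = 0.99167.
z(H) = z(0.99167) = 2.394
z(FA) = z(0.21667) = -0.783
d' = 2.394 − (-0.783) = 3.177

d-prime = 3.18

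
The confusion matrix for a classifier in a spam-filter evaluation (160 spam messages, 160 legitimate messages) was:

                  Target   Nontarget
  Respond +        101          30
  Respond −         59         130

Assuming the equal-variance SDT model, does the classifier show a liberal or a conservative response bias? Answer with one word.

conservative

z(H) = 0.335, z(FA) = -0.887
c = −½·(z(H) + z(FA)) = 0.276
c > 0 → conservative criterion (biased toward responding “no”).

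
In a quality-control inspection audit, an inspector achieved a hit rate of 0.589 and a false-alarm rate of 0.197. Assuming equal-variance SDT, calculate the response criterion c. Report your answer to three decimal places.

c = 0.314

z(H) = z(0.589) = 0.2250
z(FA) = z(0.197) = -0.8524
c = −½·[z(H) + z(FA)] = −0.5 × (0.2250 + (-0.8524)) = 0.3137
c > 0: the inspector has a conservative response bias.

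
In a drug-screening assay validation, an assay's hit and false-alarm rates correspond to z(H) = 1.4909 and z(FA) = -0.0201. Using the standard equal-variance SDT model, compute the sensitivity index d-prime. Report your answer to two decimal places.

d-prime = 1.51

d' = z(H) − z(FA) = 1.4909 − (-0.0201) = 1.5110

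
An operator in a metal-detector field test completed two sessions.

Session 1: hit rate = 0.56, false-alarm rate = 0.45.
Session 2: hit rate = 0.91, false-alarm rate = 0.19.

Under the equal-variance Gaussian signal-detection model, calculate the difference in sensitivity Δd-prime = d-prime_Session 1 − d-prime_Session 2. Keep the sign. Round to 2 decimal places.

Session 1: z(0.56) = 0.151, z(0.45) = -0.126, d' = 0.277
Session 2: z(0.91) = 1.341, z(0.19) = -0.878, d' = 2.219
Δd' = d'_Session 1 − d'_Session 2 = 0.277 − 2.219 = -1.942
Session 2 has the higher sensitivity.

Δd-prime = -1.94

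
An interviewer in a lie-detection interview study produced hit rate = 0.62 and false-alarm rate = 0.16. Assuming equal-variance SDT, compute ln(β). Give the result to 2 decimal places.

z(0.62) = 0.305, z(0.16) = -0.994
ln β = −½·[z(H)² − z(FA)²] = −0.5 × (0.093 − 0.988) = 0.4475

ln β = 0.45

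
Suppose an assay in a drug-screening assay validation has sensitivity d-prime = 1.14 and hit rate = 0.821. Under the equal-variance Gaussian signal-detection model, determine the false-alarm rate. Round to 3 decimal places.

z(hit rate) = z(0.821) = 0.9192
z(FA) = z(H) − d' = 0.9192 − 1.14 = -0.2208
false-alarm rate = Φ(-0.2208) = 0.4126

false-alarm rate = 0.413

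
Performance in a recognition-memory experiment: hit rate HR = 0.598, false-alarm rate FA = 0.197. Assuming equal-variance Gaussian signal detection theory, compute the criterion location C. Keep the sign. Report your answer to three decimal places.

C = 0.302

z(H) = z(0.598) = 0.2482
z(FA) = z(0.197) = -0.8524
c = −½·[z(H) + z(FA)] = −0.5 × (0.2482 + (-0.8524)) = 0.3021
c > 0: the participant has a conservative response bias.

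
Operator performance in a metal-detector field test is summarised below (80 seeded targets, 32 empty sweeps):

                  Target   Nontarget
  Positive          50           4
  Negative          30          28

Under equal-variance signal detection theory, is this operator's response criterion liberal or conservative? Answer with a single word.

z(H) = 0.319, z(FA) = -1.150
c = −½·(z(H) + z(FA)) = 0.4155
c > 0 → conservative criterion (biased toward responding “no”).

conservative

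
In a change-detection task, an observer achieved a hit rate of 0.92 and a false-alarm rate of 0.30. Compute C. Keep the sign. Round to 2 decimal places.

C = -0.44

Φ⁻¹(H) = Φ⁻¹(0.92) = 1.405
Φ⁻¹(FA) = Φ⁻¹(0.30) = -0.524
c = −½·[z(H) + z(FA)] = −0.5 × (1.405 + (-0.524)) = -0.4405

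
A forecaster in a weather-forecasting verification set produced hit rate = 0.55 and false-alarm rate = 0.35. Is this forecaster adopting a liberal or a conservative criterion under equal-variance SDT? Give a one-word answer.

z(H) = 0.126, z(FA) = -0.385
c = −½·(z(H) + z(FA)) = 0.1295
c > 0 → conservative criterion (biased toward responding “no”).

conservative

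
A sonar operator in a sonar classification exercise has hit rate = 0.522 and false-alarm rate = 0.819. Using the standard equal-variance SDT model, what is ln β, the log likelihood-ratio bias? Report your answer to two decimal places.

ln β = 0.41

z(H) = 0.055
z(FA) = 0.912
ln β = −½·[z(H)² − z(FA)²] = −0.5 × (0.003 − 0.832) = 0.4145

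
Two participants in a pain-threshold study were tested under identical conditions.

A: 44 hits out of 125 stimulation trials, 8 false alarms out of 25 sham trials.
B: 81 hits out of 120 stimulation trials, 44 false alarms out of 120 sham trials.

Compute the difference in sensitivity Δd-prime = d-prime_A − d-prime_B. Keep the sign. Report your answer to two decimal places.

Δd-prime = -0.71

A: z(0.3520) = -0.380, z(0.3200) = -0.468, d' = 0.088
B: z(0.6750) = 0.454, z(0.3667) = -0.341, d' = 0.795
Δd' = d'_A − d'_B = 0.088 − 0.795 = -0.707
B has the higher sensitivity.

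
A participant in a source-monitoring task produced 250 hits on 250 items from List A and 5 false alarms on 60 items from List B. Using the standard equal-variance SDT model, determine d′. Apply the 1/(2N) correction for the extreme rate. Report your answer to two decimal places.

d′ = 4.26

The hit rate is 250/250 = 1, so apply the 1/(2N) correction: H → 1 − 1/(2·250) = 0.99800.
z(H) = z(0.99800) = 2.878
z(FA) = z(0.08333) = -1.383
d' = 2.878 − (-1.383) = 4.261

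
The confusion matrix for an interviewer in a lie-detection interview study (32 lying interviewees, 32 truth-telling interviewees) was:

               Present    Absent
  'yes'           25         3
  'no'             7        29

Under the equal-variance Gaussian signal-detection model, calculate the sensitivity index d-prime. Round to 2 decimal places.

d-prime = 2.09

H = 25/32 = 0.7812
FA = 3/32 = 0.0938
z(0.7812) = 0.776, z(0.0938) = -1.318
d' = z(H) − z(FA) = 0.776 − (-1.318) = 2.094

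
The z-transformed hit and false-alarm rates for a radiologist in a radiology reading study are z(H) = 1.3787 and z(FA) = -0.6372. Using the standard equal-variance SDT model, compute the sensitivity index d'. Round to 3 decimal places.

d' = z(H) − z(FA) = 1.3787 − (-0.6372) = 2.0159

d' = 2.016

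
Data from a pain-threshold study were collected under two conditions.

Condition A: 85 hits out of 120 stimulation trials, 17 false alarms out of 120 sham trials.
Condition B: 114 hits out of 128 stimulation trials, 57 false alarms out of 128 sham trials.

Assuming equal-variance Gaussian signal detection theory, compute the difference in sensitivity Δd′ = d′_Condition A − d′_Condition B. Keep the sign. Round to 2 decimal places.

Δd′ = 0.25

Condition A: z(0.7083) = 0.548, z(0.1417) = -1.073, d' = 1.621
Condition B: z(0.8906) = 1.230, z(0.4453) = -0.138, d' = 1.368
Δd' = d'_Condition A − d'_Condition B = 1.621 − 1.368 = 0.253
Condition A has the higher sensitivity.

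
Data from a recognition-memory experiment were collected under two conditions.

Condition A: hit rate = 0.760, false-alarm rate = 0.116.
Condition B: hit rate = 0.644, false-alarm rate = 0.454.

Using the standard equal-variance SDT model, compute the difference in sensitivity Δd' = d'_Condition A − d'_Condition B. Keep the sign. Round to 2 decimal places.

Δd' = 1.42

Condition A: z(0.760) = 0.706, z(0.116) = -1.195, d' = 1.901
Condition B: z(0.644) = 0.369, z(0.454) = -0.116, d' = 0.485
Δd' = d'_Condition A − d'_Condition B = 1.901 − 0.485 = 1.416
Condition A has the higher sensitivity.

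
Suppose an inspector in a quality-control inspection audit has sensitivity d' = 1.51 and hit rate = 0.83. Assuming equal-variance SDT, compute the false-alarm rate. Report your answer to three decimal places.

z(hit rate) = z(0.83) = 0.9542
z(FA) = z(H) − d' = 0.9542 − 1.51 = -0.5558
false-alarm rate = Φ(-0.5558) = 0.2892

false-alarm rate = 0.289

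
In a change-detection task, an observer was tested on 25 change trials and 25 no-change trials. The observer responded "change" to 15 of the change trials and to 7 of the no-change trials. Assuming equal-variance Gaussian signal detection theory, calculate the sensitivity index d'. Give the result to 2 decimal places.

H = 15/25 = 0.6000
FA = 7/25 = 0.2800
Φ⁻¹(H) = Φ⁻¹(0.6000) = 0.2533
Φ⁻¹(FA) = Φ⁻¹(0.2800) = -0.5828
d' = z(H) − z(FA) = 0.2533 − (-0.5828) = 0.8361

d' = 0.84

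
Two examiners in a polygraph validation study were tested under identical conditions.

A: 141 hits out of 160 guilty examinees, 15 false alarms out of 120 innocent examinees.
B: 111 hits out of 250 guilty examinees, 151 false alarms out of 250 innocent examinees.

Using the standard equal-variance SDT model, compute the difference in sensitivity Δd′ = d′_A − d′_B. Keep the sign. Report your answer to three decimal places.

Δd′ = 2.736

A: z(0.8812) = 1.1810, z(0.1250) = -1.1503, d' = 2.3313
B: z(0.4440) = -0.1408, z(0.6040) = 0.2637, d' = -0.4045
Δd' = d'_A − d'_B = 2.3313 − (-0.4045) = 2.7358
A has the higher sensitivity.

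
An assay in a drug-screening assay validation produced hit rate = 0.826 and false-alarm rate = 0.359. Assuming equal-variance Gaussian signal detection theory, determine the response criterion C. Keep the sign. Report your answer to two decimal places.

Φ⁻¹(0.826) = 0.9385, Φ⁻¹(0.359) = -0.3611
c = −½·[z(H) + z(FA)] = −0.5 × (0.9385 + (-0.3611)) = -0.2887
c < 0: the assay has a liberal response bias.

C = -0.29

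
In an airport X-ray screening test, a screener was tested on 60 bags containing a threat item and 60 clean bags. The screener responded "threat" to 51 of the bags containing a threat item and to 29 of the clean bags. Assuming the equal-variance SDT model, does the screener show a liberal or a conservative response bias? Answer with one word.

z(H) = 1.036, z(FA) = -0.042
c = −½·(z(H) + z(FA)) = -0.497
c < 0 → liberal criterion (biased toward responding “yes”).

liberal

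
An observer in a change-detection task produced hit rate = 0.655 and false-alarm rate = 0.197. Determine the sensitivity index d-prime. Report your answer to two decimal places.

z(H) = 0.3989
z(FA) = -0.8524
d' = z(H) − z(FA) = 0.3989 − (-0.8524) = 1.2513

d-prime = 1.25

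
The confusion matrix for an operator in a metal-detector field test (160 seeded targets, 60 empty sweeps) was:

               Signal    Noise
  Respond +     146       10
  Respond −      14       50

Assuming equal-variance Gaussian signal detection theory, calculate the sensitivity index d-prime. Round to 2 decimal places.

H = 146/160 = 0.9125
FA = 10/60 = 0.1667
Φ⁻¹(H) = 1.356
Φ⁻¹(FA) = -0.967
d' = z(H) − z(FA) = 1.356 − (-0.967) = 2.323

d-prime = 2.32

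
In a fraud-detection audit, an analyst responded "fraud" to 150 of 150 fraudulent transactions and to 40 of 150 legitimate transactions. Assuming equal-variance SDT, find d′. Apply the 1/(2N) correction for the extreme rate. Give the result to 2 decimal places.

The hit rate is 150/150 = 1, so apply the 1/(2N) correction: H → 1 − 1/(2·150) = 0.99667.
z(H) = z(0.99667) = 2.713
z(FA) = z(0.26667) = -0.623
d' = 2.713 − (-0.623) = 3.336

d′ = 3.34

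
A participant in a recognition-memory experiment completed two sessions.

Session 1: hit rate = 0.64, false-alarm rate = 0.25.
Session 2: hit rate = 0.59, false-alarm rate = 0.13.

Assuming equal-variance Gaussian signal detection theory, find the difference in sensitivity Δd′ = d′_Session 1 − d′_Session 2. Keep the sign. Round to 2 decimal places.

Session 1: z(0.64) = 0.358, z(0.25) = -0.674, d' = 1.032
Session 2: z(0.59) = 0.228, z(0.13) = -1.126, d' = 1.354
Δd' = d'_Session 1 − d'_Session 2 = 1.032 − 1.354 = -0.322
Session 2 has the higher sensitivity.

Δd′ = -0.32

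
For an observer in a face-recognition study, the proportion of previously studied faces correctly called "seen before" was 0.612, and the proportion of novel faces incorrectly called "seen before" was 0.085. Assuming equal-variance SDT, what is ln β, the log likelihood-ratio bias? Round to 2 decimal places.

ln β = 0.90

z(H) = z(0.612) = 0.285
z(FA) = z(0.085) = -1.372
ln β = −½·[z(H)² − z(FA)²] = −0.5 × (0.081 − 1.882) = 0.9005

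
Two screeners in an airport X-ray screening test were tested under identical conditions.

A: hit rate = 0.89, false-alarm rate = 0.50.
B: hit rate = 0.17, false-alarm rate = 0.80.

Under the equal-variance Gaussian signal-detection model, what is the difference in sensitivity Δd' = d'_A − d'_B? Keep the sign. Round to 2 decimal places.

A: z(0.89) = 1.227, z(0.50) = 0.000, d' = 1.227
B: z(0.17) = -0.954, z(0.80) = 0.842, d' = -1.796
Δd' = d'_A − d'_B = 1.227 − (-1.796) = 3.023
A has the higher sensitivity.

Δd' = 3.02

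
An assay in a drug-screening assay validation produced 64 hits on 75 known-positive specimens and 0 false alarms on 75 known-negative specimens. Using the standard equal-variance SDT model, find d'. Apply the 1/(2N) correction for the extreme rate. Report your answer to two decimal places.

The false-alarm rate is 0/75 = 0, so apply the 1/(2N) correction: FA → 1/(2·75) = 0.00667.
z(H) = z(0.85333) = 1.051
z(FA) = z(0.00667) = -2.475
d' = 1.051 − (-2.475) = 3.526

d' = 3.53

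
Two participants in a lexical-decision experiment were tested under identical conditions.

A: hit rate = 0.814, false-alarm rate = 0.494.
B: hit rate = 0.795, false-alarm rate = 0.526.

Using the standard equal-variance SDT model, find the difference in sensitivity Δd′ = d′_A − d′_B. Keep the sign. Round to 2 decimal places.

A: z(0.814) = 0.893, z(0.494) = -0.015, d' = 0.908
B: z(0.795) = 0.824, z(0.526) = 0.065, d' = 0.759
Δd' = d'_A − d'_B = 0.908 − 0.759 = 0.149
A has the higher sensitivity.

Δd′ = 0.15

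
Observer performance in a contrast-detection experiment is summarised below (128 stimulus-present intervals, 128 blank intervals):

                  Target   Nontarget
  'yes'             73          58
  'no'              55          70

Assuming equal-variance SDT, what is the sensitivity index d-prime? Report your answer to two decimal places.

d-prime = 0.29

H = 73/128 = 0.5703
FA = 58/128 = 0.4531
z(0.5703) = 0.1771, z(0.4531) = -0.1178
d' = z(H) − z(FA) = 0.1771 − (-0.1178) = 0.2949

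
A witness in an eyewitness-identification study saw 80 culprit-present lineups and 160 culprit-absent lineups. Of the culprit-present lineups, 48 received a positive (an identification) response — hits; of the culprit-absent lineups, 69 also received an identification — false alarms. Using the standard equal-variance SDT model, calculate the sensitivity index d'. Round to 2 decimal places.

d' = 0.43

H = 48/80 = 0.6000
FA = 69/160 = 0.4313
z(H) = z(0.6000) = 0.2533
z(FA) = z(0.4313) = -0.1731
d' = z(H) − z(FA) = 0.2533 − (-0.1731) = 0.4264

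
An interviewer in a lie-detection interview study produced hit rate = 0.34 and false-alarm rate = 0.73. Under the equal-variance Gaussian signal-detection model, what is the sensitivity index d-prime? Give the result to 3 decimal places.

d-prime = -1.025

z(0.34) = -0.4125, z(0.73) = 0.6128
d' = z(H) − z(FA) = -0.4125 − 0.6128 = -1.0253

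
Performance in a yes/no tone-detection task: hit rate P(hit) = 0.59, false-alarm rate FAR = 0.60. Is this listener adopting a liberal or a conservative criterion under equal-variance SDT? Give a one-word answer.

liberal

z(H) = 0.228, z(FA) = 0.253
c = −½·(z(H) + z(FA)) = -0.2405
c < 0 → liberal criterion (biased toward responding “yes”).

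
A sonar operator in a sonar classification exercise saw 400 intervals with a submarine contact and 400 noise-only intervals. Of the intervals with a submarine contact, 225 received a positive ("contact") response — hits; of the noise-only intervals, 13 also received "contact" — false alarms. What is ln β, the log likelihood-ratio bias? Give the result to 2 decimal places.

ln β = 1.69

H = 225/400 = 0.5625
FA = 13/400 = 0.0325
Φ⁻¹(H) = Φ⁻¹(0.5625) = 0.157
Φ⁻¹(FA) = Φ⁻¹(0.0325) = -1.845
ln β = −½·[z(H)² − z(FA)²] = −0.5 × (0.025 − 3.404) = 1.6895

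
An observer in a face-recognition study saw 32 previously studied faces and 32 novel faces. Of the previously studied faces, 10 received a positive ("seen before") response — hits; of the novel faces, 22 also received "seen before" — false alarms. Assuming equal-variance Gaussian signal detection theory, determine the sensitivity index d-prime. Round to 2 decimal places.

H = 10/32 = 0.3125
FA = 22/32 = 0.6875
z(H) = -0.489
z(FA) = 0.489
d' = z(H) − z(FA) = -0.489 − 0.489 = -0.978

d-prime = -0.98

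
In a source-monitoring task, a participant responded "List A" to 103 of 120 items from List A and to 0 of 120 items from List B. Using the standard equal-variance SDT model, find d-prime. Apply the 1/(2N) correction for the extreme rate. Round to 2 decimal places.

d-prime = 3.71

The false-alarm rate is 0/120 = 0, so apply the 1/(2N) correction: FA → 1/(2·120) = 0.00417.
z(H) = z(0.85833) = 1.073
z(FA) = z(0.00417) = -2.638
d' = 1.073 − (-2.638) = 3.711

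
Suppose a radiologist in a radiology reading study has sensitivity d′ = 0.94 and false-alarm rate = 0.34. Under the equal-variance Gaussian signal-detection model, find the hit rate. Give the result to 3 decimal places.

z(false-alarm rate) = z(0.34) = -0.4125
z(H) = z(FA) + d' = -0.4125 + 0.94 = 0.5275
hit rate = Φ(0.5275) = 0.7011

hit rate = 0.701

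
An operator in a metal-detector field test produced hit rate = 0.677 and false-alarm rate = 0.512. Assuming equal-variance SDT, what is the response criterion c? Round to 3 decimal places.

z(H) = z(0.677) = 0.4593
z(FA) = z(0.512) = 0.0301
c = −½·[z(H) + z(FA)] = −0.5 × (0.4593 + 0.0301) = -0.2447

c = -0.245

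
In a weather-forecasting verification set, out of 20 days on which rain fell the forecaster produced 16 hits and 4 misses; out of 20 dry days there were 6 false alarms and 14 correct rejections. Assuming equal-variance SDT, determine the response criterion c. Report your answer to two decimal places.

H = 16/20 = 0.8000
FA = 6/20 = 0.3000
z(H) = 0.842
z(FA) = -0.524
c = −½·[z(H) + z(FA)] = −0.5 × (0.842 + (-0.524)) = -0.159

c = -0.16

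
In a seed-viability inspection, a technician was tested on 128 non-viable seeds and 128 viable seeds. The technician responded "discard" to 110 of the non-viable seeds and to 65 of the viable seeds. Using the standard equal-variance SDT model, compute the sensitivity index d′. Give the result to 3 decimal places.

H = 110/128 = 0.8594
FA = 65/128 = 0.5078
z(0.8594) = 1.0776, z(0.5078) = 0.0196
d' = z(H) − z(FA) = 1.0776 − 0.0196 = 1.0580

d′ = 1.058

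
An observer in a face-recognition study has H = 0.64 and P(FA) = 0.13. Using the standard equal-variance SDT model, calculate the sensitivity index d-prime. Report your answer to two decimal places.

Φ⁻¹(H) = 0.3585
Φ⁻¹(FA) = -1.1264
d' = z(H) − z(FA) = 0.3585 − (-1.1264) = 1.4849

d-prime = 1.48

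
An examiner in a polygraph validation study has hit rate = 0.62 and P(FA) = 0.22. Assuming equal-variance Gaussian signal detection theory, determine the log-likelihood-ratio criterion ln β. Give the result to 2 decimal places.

ln β = 0.25

z(H) = 0.305
z(FA) = -0.772
ln β = −½·[z(H)² − z(FA)²] = −0.5 × (0.093 − 0.596) = 0.2515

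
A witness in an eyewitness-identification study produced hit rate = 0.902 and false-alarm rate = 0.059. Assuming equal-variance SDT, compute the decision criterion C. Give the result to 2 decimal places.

C = 0.14

z(0.902) = 1.293, z(0.059) = -1.563
c = −½·[z(H) + z(FA)] = −0.5 × (1.293 + (-1.563)) = 0.135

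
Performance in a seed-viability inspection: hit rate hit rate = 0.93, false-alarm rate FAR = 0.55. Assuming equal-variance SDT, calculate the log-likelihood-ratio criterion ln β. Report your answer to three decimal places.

ln β = -1.081

Φ⁻¹(0.93) = 1.4758, Φ⁻¹(0.55) = 0.1257
ln β = −½·[z(H)² − z(FA)²] = −0.5 × (2.1780 − 0.0158) = -1.0811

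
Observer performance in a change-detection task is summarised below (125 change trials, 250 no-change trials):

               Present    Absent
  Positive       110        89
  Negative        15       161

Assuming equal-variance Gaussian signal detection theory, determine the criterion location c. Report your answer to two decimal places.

c = -0.40

H = 110/125 = 0.8800
FA = 89/250 = 0.3560
z(0.8800) = 1.1750, z(0.3560) = -0.3692
c = −½·[z(H) + z(FA)] = −0.5 × (1.1750 + (-0.3692)) = -0.4029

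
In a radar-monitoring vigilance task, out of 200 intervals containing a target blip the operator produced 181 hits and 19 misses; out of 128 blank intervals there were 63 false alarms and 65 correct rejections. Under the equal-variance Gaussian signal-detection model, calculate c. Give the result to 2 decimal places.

H = 181/200 = 0.9050
FA = 63/128 = 0.4922
z(0.9050) = 1.311, z(0.4922) = -0.020
c = −½·[z(H) + z(FA)] = −0.5 × (1.311 + (-0.020)) = -0.6455

c = -0.65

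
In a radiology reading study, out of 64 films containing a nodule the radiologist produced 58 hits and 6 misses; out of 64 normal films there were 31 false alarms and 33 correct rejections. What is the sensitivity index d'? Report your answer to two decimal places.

d' = 1.36

H = 58/64 = 0.9062
FA = 31/64 = 0.4844
z(0.9062) = 1.3177, z(0.4844) = -0.0391
d' = z(H) − z(FA) = 1.3177 − (-0.0391) = 1.3568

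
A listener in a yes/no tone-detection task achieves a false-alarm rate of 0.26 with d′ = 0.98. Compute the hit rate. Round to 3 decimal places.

hit rate = 0.632

z(false-alarm rate) = z(0.26) = -0.6433
z(H) = z(FA) + d' = -0.6433 + 0.98 = 0.3367
hit rate = Φ(0.3367) = 0.6318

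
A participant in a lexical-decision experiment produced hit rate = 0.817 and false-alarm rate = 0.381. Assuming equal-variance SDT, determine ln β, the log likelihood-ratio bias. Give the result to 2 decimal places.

z(0.817) = 0.904, z(0.381) = -0.303
ln β = −½·[z(H)² − z(FA)²] = −0.5 × (0.817 − 0.092) = -0.3625

ln β = -0.36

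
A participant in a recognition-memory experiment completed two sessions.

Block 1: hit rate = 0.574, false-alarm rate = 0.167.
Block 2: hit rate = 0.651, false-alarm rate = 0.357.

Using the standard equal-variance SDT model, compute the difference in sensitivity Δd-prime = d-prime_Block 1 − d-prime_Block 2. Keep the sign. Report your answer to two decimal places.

Block 1: z(0.574) = 0.187, z(0.167) = -0.966, d' = 1.153
Block 2: z(0.651) = 0.388, z(0.357) = -0.366, d' = 0.754
Δd' = d'_Block 1 − d'_Block 2 = 1.153 − 0.754 = 0.399
Block 1 has the higher sensitivity.

Δd-prime = 0.40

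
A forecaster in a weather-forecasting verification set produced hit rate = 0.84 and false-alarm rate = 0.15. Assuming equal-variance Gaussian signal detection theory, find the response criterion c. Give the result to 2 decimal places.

c = 0.02

z(0.84) = 0.9945, z(0.15) = -1.0364
c = −½·[z(H) + z(FA)] = −0.5 × (0.9945 + (-1.0364)) = 0.02095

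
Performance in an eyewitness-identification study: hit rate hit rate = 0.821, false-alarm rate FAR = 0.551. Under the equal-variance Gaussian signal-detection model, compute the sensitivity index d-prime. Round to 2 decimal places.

z(H) = z(0.821) = 0.9192
z(FA) = z(0.551) = 0.1282
d' = z(H) − z(FA) = 0.9192 − 0.1282 = 0.7910

d-prime = 0.79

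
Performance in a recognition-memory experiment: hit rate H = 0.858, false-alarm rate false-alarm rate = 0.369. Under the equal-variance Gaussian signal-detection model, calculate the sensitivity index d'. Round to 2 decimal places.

d' = 1.41

Φ⁻¹(0.858) = 1.0714, Φ⁻¹(0.369) = -0.3345
d' = z(H) − z(FA) = 1.0714 − (-0.3345) = 1.4059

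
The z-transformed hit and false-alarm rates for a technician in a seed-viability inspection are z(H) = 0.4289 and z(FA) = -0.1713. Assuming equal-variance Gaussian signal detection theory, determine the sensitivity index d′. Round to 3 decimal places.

d′ = 0.600

d' = z(H) − z(FA) = 0.4289 − (-0.1713) = 0.6002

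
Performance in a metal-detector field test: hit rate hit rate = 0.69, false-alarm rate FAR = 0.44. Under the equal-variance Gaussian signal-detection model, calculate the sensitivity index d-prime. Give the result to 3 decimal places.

z(H) = z(0.69) = 0.4959
z(FA) = z(0.44) = -0.1510
d' = z(H) − z(FA) = 0.4959 − (-0.1510) = 0.6469

d-prime = 0.647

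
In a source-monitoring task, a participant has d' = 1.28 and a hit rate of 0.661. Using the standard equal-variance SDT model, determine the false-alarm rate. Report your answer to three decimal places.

z(hit rate) = z(0.661) = 0.4152
z(FA) = z(H) − d' = 0.4152 − 1.28 = -0.8648
false-alarm rate = Φ(-0.8648) = 0.1936

false-alarm rate = 0.194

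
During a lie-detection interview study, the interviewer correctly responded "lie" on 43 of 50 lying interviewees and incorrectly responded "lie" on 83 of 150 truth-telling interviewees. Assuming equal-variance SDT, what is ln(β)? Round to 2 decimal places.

ln β = -0.57

H = 43/50 = 0.8600
FA = 83/150 = 0.5533
z(0.8600) = 1.080, z(0.5533) = 0.134
ln β = −½·[z(H)² − z(FA)²] = −0.5 × (1.166 − 0.018) = -0.574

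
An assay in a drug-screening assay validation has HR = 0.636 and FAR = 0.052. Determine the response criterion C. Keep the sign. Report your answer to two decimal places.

Φ⁻¹(H) = 0.348
Φ⁻¹(FA) = -1.626
c = −½·[z(H) + z(FA)] = −0.5 × (0.348 + (-1.626)) = 0.639
c > 0: the assay has a conservative response bias.

C = 0.64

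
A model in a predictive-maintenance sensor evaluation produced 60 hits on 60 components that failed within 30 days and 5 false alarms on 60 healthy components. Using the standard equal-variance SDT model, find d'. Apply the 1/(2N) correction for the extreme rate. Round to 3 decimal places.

The hit rate is 60/60 = 1, so apply the 1/(2N) correction: H → 1 − 1/(2·60) = 0.99167.
z(H) = z(0.99167) = 2.3941
z(FA) = z(0.08333) = -1.3830
d' = 2.3941 − (-1.3830) = 3.7771

d' = 3.777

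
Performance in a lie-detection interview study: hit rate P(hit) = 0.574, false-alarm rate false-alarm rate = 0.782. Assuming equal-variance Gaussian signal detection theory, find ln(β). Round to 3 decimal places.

z(H) = z(0.574) = 0.1866
z(FA) = z(0.782) = 0.7790
ln β = −½·[z(H)² − z(FA)²] = −0.5 × (0.0348 − 0.6068) = 0.2860

ln β = 0.286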